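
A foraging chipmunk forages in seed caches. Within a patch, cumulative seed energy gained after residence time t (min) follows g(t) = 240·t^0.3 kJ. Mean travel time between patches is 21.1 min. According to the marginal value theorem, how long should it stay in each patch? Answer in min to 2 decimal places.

By the marginal value theorem, leave when the instantaneous gain rate g'(t) equals the habitat-wide average g(t)/(T + t).
g'(t) = 0.3·240·t^-0.7. Setting 0.3·240·t^-0.7 = 240·t^0.3/(21.1+t) gives 0.3(21.1+t) = t, so 0.70·t = 0.3×21.1.
t* = 0.3×21.1/0.70 = 9.043 min.

9.04 min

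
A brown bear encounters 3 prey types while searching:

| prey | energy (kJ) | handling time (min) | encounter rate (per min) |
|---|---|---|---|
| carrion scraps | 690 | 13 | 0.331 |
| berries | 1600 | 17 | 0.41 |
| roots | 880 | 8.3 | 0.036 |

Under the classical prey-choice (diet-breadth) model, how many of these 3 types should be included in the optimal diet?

Rank by E/h (kJ/min): roots 106, berries 94.1, carrion scraps 53.1. Include each in turn until the next type's E/h falls below the running intake rate.
Rate on top 1: 24.39. berries: 94.1 > 24.39 → include.
Rate on top 2: 83.17. carrion scraps: 53.1 < 83.17 → exclude; stop.
Optimal diet: roots, berries — 2 of 3 types.

2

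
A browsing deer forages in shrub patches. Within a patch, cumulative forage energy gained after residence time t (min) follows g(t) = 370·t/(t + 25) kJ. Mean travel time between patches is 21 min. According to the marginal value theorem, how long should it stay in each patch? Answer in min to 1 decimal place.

22.9 min

By the marginal value theorem, leave when the instantaneous gain rate g'(t) equals the habitat-wide average g(t)/(T + t).
g'(t) = 370·25/(t + 25)². Setting 370·25/(t+25)² = 370t/[(t+25)(21+t)] gives 25(21+t) = t(t+25), so t² = 25×21 = 525.
t* = √525 = 22.91 min.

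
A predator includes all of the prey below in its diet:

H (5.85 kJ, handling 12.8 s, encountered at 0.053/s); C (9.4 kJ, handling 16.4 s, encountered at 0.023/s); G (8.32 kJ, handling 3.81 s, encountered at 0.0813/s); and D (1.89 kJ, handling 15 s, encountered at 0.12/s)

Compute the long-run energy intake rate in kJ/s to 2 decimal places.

Energy encountered per unit search time: 0.053×5.85 + 0.023×9.4 + 0.0813×8.32 + 0.12×1.89 = 1.429 kJ/s.
Handling time per unit search time: 0.053×12.8 + 0.023×16.4 + 0.0813×3.81 + 0.12×15 = 3.165.
Rate = 1.429/(1 + 3.165) = 0.3432 kJ/s.

0.34 kJ/s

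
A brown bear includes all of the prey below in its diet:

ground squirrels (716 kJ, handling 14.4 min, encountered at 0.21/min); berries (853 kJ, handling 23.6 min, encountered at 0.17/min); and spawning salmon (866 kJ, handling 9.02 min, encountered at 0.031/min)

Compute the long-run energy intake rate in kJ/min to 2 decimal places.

R = (0.21×716 + 0.17×853 + 0.031×866) / (1 + 0.21×14.4 + 0.17×23.6 + 0.031×9.02) = 322.2/8.316 = 38.75 kJ/min.

38.75 kJ/min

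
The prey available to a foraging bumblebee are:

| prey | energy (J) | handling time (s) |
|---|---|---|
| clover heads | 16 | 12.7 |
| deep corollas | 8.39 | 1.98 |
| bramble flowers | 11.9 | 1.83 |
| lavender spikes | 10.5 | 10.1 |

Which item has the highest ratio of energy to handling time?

Profitability E/h (J/s): clover heads = 16/12.7 = 1.26, deep corollas = 8.39/1.98 = 4.24, bramble flowers = 11.9/1.83 = 6.5, lavender spikes = 10.5/10.1 = 1.04.
Ranked: bramble flowers > deep corollas > clover heads > lavender spikes.

bramble flowers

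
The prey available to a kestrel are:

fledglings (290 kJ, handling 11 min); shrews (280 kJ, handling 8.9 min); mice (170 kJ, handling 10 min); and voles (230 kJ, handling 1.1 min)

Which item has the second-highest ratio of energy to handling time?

shrews

Profitability E/h (kJ/min): fledglings = 290/11 = 26.4, shrews = 280/8.9 = 31.5, mice = 170/10 = 17, voles = 230/1.1 = 209.
Ranked: voles > shrews > fledglings > mice.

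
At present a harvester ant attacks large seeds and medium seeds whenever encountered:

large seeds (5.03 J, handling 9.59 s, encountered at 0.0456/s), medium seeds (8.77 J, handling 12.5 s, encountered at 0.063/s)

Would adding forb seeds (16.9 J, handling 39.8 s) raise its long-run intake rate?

Yes

Current rate: (0.0456×5.03 + 0.063×8.77)/(1 + 0.0456×9.59 + 0.063×12.5) = 0.3514 J/s.
forb seeds: E/h = 16.9/39.8 = 0.4246 J/s.
0.4246 > 0.3514, so adding forb seeds raises the average — include it.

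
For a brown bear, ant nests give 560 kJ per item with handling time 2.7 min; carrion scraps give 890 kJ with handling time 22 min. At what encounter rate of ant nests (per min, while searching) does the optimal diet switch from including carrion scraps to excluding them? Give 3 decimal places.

At the threshold, the rate on ant nests alone equals the profitability of carrion scraps: λ·560/(1 + λ·2.7) = 890/22 = 40.45.
Rearranging, λ(560 − 40.45×2.7) = 40.45, so λ = 40.45/450.8 = 0.08974 per min.

0.090 per min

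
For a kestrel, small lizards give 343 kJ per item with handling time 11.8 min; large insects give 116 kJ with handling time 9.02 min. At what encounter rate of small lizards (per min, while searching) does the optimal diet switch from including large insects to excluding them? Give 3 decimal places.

0.067 per min

At the threshold, the rate on small lizards alone equals the profitability of large insects: λ·343/(1 + λ·11.8) = 116/9.02 = 12.86.
Rearranging, λ(343 − 12.86×11.8) = 12.86, so λ = 12.86/191.2 = 0.06724 per min.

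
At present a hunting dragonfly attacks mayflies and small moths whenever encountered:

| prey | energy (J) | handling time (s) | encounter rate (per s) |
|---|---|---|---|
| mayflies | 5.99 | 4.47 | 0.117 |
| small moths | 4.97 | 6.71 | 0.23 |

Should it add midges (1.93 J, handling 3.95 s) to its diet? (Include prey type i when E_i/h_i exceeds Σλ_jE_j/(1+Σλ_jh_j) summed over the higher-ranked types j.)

Current rate: (0.117×5.99 + 0.23×4.97)/(1 + 0.117×4.47 + 0.23×6.71) = 0.6014 J/s.
midges: E/h = 1.93/3.95 = 0.4886 J/s.
0.4886 < 0.6014, so adding midges would lower the average — exclude it.

No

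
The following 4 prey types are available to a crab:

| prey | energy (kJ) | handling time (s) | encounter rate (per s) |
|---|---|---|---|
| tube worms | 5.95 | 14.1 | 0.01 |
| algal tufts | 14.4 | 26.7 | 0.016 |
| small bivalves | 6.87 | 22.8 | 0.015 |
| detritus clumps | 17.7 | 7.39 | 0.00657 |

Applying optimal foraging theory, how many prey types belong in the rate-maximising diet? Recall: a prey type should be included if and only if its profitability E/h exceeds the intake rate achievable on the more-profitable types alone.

Rank by E/h (kJ/s): detritus clumps 2.4, algal tufts 0.539, tube worms 0.422, small bivalves 0.301. Include each in turn until the next type's E/h falls below the running intake rate.
Rate on top 1: 0.1109. algal tufts: 0.539 > 0.1109 → include.
Rate on top 2: 0.2349. tube worms: 0.422 > 0.2349 → include.
Rate on top 3: 0.2512. small bivalves: 0.301 > 0.2512 → include.
Optimal diet: detritus clumps, algal tufts, tube worms, small bivalves — 4 of 4 types.

4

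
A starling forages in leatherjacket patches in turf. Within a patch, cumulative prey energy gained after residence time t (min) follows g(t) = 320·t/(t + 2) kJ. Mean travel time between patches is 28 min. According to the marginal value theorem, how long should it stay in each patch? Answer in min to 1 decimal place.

7.5 min

By the marginal value theorem, leave when the instantaneous gain rate g'(t) equals the habitat-wide average g(t)/(T + t).
g'(t) = 320·2/(t + 2)². Setting 320·2/(t+2)² = 320t/[(t+2)(28+t)] gives 2(28+t) = t(t+2), so t² = 2×28 = 56.
t* = √56 = 7.483 min.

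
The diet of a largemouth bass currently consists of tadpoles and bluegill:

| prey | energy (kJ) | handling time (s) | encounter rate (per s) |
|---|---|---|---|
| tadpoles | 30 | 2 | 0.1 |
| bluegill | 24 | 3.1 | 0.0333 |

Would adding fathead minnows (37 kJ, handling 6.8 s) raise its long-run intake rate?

Yes

Intake rate on the current diet: R = (0.1×30 + 0.0333×24) / (1 + 0.1×2 + 0.0333×3.1) = 3.799/1.303 = 2.915 kJ/s.
Profitability of fathead minnows: 37/6.8 = 5.441 kJ/s.
5.441 > 2.915, so adding fathead minnows raises the average — include it.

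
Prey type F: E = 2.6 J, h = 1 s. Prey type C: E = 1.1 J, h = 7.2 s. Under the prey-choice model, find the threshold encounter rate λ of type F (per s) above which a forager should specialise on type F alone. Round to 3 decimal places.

At the threshold, the rate on type F alone equals the profitability of type C: λ·2.6/(1 + λ·1) = 1.1/7.2 = 0.1528.
Rearranging, λ(2.6 − 0.1528×1) = 0.1528, so λ = 0.1528/2.447 = 0.06243 per s.

0.062 per s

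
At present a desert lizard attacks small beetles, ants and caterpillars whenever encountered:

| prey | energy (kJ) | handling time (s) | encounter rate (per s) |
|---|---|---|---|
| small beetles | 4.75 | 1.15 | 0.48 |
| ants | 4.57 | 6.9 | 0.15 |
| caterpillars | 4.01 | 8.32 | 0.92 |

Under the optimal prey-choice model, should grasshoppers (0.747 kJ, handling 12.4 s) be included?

On small beetles, ants and caterpillars alone, R = ΣλE/(1+Σλh) = 6.655/10.24 = 0.6498 kJ/s.
Profitability of grasshoppers: 0.747/12.4 = 0.06024 kJ/s.
Since 0.06024 < R, time spent handling grasshoppers is better spent searching.

No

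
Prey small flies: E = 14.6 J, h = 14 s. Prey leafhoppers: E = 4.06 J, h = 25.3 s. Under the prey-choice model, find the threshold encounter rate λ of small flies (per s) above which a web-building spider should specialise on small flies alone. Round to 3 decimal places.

0.013 per s

Drop leafhoppers once their profitability E₂/h₂ falls below the rate achievable on small flies alone: E₂/h₂ = λE₁/(1 + λh₁).
Solve for λ: λE₁h₂ = E₂(1 + λh₁) → λ(E₁h₂ − E₂h₁) = E₂ → λ = E₂/(E₁h₂ − E₂h₁).
λ = 4.06/(14.6×25.3 − 4.06×14) = 4.06/312.5 = 0.01299 per s.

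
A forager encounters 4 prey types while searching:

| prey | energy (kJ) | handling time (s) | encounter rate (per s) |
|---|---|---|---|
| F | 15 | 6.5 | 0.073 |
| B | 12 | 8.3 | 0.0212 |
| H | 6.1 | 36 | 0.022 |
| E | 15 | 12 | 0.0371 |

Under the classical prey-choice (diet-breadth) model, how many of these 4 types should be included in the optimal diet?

E/h in descending order: F 2.31, B 1.45, E 1.25, H 0.169 kJ/s. The optimal diet is the largest prefix of this list for which every included type satisfies E_i/h_i > R on the types above it.
Rate on top 1: 0.7426. B: 1.45 > 0.7426 → include.
Rate on top 2: 0.8176. E: 1.25 > 0.8176 → include.
Rate on top 3: 0.9095. H: 0.169 < 0.9095 → exclude; stop.
Optimal diet: F, B, E — 3 of 4 types.

3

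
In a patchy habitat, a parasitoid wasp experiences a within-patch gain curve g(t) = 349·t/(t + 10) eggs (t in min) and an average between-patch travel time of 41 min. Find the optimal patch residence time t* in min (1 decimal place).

20.2 min

Maximise g(t)/(T+t): set derivative to zero → g'(t)(T+t) = g(t).
g'(t) = 349·10/(t + 10)². Setting 349·10/(t+10)² = 349t/[(t+10)(41+t)] gives 10(41+t) = t(t+10), so t² = 10×41 = 410.
t* = √410 = 20.25 min.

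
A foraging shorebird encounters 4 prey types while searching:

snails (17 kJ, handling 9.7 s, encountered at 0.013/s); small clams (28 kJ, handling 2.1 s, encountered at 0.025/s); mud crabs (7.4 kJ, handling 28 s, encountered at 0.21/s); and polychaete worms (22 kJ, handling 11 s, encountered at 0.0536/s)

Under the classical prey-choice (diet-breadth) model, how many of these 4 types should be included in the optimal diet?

3

E/h in descending order: small clams 13.3, polychaete worms 2, snails 1.75, mud crabs 0.264 kJ/s. The optimal diet is the largest prefix of this list for which every included type satisfies E_i/h_i > R on the types above it.
Rate on top 1: 0.6651. polychaete worms: 2 > 0.6651 → include.
Rate on top 2: 1.144. snails: 1.75 > 1.144 → include.
Rate on top 3: 1.188. mud crabs: 0.264 < 1.188 → exclude; stop.
Optimal diet: small clams, polychaete worms, snails — 3 of 4 types.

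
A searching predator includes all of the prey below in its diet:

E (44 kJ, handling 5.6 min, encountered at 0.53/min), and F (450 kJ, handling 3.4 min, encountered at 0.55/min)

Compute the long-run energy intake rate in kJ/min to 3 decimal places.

R = (0.53×44 + 0.55×450) / (1 + 0.53×5.6 + 0.55×3.4) = 270.8/5.838 = 46.39 kJ/min.

46.389 kJ/min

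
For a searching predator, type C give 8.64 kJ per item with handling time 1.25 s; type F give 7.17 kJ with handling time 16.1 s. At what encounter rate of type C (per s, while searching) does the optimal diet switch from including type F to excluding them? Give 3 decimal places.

Drop type F once their profitability E₂/h₂ falls below the rate achievable on type C alone: E₂/h₂ = λE₁/(1 + λh₁).
Solve for λ: λE₁h₂ = E₂(1 + λh₁) → λ(E₁h₂ − E₂h₁) = E₂ → λ = E₂/(E₁h₂ − E₂h₁).
λ = 7.17/(8.64×16.1 − 7.17×1.25) = 7.17/130.1 = 0.05509 per s.

0.055 per s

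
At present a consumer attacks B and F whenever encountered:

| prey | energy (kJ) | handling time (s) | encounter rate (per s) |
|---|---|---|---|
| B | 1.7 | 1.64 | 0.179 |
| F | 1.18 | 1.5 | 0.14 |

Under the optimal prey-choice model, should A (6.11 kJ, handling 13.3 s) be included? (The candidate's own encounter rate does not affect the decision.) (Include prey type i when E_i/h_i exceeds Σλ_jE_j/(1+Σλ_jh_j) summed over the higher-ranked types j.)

On B and F alone, R = ΣλE/(1+Σλh) = 0.4695/1.504 = 0.3123 kJ/s.
Profitability of A: 6.11/13.3 = 0.4594 kJ/s.
0.4594 > 0.3123, so adding A raises the average — include it.

Yes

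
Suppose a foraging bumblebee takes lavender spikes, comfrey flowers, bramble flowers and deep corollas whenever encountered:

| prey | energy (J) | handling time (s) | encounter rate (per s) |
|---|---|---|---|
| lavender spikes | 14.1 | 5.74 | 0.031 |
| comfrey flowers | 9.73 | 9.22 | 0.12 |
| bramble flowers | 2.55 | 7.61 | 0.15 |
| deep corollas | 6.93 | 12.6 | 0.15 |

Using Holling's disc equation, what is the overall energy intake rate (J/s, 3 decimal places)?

0.569 J/s

Energy encountered per unit search time: 0.031×14.1 + 0.12×9.73 + 0.15×2.55 + 0.15×6.93 = 3.027 J/s.
Handling time per unit search time: 0.031×5.74 + 0.12×9.22 + 0.15×7.61 + 0.15×12.6 = 4.316.
Rate = 3.027/(1 + 4.316) = 0.5694 J/s.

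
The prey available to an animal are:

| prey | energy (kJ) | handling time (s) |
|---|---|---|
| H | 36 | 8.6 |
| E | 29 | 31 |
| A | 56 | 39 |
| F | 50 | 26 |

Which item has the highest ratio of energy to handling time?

H

In descending order of E/h:
H: 36/8.6 = 4.19 kJ/s
F: 50/26 = 1.92 kJ/s
A: 56/39 = 1.44 kJ/s
E: 29/31 = 0.935 kJ/s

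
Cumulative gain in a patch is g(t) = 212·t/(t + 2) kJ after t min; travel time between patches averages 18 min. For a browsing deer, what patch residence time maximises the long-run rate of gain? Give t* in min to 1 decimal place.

By the marginal value theorem, leave when the instantaneous gain rate g'(t) equals the habitat-wide average g(t)/(T + t).
g'(t) = 212·2/(t + 2)². Setting 212·2/(t+2)² = 212t/[(t+2)(18+t)] gives 2(18+t) = t(t+2), so t² = 2×18 = 36.
t* = √36 = 6 min.

6.0 min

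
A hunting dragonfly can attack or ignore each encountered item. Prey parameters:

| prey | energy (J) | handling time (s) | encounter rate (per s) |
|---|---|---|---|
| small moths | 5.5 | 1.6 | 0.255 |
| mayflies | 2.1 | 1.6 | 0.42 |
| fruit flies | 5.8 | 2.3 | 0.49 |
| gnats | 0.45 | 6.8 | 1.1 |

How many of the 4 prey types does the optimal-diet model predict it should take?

Profitabilities (E/h, J/s): small moths 3.44, fruit flies 2.52, mayflies 1.31, gnats 0.0662. Add prey in this order while the next type's profitability exceeds the intake rate on those already taken.
Rate on top 1: 0.9961. fruit flies: 2.52 > 0.9961 → include.
Rate on top 2: 1.674. mayflies: 1.31 < 1.674 → exclude; stop.
Optimal diet: small moths, fruit flies — 2 of 4 types.

2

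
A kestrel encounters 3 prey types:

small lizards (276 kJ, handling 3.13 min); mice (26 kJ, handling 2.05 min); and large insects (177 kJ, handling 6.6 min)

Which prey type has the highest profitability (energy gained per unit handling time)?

small lizards

Profitability E/h (kJ/min): small lizards = 276/3.13 = 88.2, mice = 26/2.05 = 12.7, large insects = 177/6.6 = 26.8.
Ranked: small lizards > large insects > mice.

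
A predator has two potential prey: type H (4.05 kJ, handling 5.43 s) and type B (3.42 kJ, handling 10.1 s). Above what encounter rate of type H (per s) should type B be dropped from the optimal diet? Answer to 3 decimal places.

0.153 per s

At the threshold, the rate on type H alone equals the profitability of type B: λ·4.05/(1 + λ·5.43) = 3.42/10.1 = 0.3386.
Rearranging, λ(4.05 − 0.3386×5.43) = 0.3386, so λ = 0.3386/2.211 = 0.1531 per s.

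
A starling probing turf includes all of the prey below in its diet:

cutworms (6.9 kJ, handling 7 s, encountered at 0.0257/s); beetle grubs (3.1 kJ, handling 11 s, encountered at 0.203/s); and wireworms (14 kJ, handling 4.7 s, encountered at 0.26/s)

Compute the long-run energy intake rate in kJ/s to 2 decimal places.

0.96 kJ/s

R = Σλ_iE_i / (1 + Σλ_ih_i)
Numerator: 0.0257×6.9 + 0.203×3.1 + 0.26×14 = 4.447
Denominator: 1 + 0.0257×7 + 0.203×11 + 0.26×4.7 = 4.635
R = 4.447/4.635 = 0.9594 kJ/s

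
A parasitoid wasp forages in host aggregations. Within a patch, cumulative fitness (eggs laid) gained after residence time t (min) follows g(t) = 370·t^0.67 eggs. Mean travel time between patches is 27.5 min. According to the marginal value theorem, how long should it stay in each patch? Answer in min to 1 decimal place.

Maximise g(t)/(T+t): set derivative to zero → g'(t)(T+t) = g(t).
g'(t) = 0.67·370·t^-0.33. Setting 0.67·370·t^-0.33 = 370·t^0.67/(27.5+t) gives 0.67(27.5+t) = t, so 0.33·t = 0.67×27.5.
t* = 0.67×27.5/0.33 = 55.83 min.

55.8 min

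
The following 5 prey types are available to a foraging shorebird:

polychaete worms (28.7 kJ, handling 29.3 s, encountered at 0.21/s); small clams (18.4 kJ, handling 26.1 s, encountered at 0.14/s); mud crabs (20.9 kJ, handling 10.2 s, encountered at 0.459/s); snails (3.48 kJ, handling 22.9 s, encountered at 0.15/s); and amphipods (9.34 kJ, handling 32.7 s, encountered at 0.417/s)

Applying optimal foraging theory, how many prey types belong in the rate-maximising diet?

1

Profitabilities (E/h, kJ/s): mud crabs 2.05, polychaete worms 0.98, small clams 0.705, amphipods 0.286, snails 0.152. Add prey in this order while the next type's profitability exceeds the intake rate on those already taken.
Rate on top 1: 1.688. polychaete worms: 0.98 < 1.688 → exclude; stop.
Optimal diet: mud crabs — 1 of 5 types.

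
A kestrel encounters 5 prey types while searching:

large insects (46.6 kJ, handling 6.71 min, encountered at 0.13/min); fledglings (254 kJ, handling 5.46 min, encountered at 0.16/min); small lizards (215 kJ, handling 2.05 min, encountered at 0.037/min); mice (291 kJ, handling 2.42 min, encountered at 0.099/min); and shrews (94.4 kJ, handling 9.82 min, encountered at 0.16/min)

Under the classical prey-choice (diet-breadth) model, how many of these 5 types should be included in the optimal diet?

E/h in descending order: mice 120, small lizards 105, fledglings 46.5, shrews 9.61, large insects 6.94 kJ/min. The optimal diet is the largest prefix of this list for which every included type satisfies E_i/h_i > R on the types above it.
Rate on top 1: 23.24. small lizards: 105 > 23.24 → include.
Rate on top 2: 27.95. fledglings: 46.5 > 27.95 → include.
Rate on top 3: 35.36. shrews: 9.61 < 35.36 → exclude; stop.
Optimal diet: mice, small lizards, fledglings — 3 of 5 types.

3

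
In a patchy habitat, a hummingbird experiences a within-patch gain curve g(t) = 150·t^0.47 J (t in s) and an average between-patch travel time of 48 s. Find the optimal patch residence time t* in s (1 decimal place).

Optimal t* satisfies g'(t*) = g(t*)/(T + t*).
g'(t) = 0.47·150·t^-0.53. Setting 0.47·150·t^-0.53 = 150·t^0.47/(48+t) gives 0.47(48+t) = t, so 0.53·t = 0.47×48.
t* = 0.47×48/0.53 = 42.57 s.

42.6 s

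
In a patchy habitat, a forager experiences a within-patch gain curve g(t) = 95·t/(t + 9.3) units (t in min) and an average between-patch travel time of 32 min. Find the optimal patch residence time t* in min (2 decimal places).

17.25 min

By the marginal value theorem, leave when the instantaneous gain rate g'(t) equals the habitat-wide average g(t)/(T + t).
g'(t) = 95·9.3/(t + 9.3)². Setting 95·9.3/(t+9.3)² = 95t/[(t+9.3)(32+t)] gives 9.3(32+t) = t(t+9.3), so t² = 9.3×32 = 297.6.
t* = √297.6 = 17.25 min.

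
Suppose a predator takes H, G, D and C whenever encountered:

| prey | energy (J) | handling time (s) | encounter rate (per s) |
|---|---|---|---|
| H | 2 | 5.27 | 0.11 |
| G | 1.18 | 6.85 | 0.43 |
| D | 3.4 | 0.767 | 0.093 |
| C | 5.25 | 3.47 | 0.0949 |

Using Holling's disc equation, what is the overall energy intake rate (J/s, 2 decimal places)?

0.31 J/s

Energy encountered per unit search time: 0.11×2 + 0.43×1.18 + 0.093×3.4 + 0.0949×5.25 = 1.542 J/s.
Handling time per unit search time: 0.11×5.27 + 0.43×6.85 + 0.093×0.767 + 0.0949×3.47 = 3.926.
Rate = 1.542/(1 + 3.926) = 0.313 J/s.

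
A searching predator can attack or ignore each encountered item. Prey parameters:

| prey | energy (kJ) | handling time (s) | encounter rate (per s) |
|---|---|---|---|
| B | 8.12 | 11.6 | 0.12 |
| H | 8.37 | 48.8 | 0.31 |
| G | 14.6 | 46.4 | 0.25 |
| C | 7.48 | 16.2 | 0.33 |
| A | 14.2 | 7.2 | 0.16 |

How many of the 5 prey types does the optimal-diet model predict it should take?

1

Profitabilities (E/h, kJ/s): A 1.97, B 0.7, C 0.462, G 0.315, H 0.172. Add prey in this order while the next type's profitability exceeds the intake rate on those already taken.
Rate on top 1: 1.056. B: 0.7 < 1.056 → exclude; stop.
Optimal diet: A — 1 of 5 types.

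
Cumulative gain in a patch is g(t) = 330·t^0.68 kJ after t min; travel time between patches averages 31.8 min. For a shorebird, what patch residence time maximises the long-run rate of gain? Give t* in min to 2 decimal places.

67.58 min

By the marginal value theorem, leave when the instantaneous gain rate g'(t) equals the habitat-wide average g(t)/(T + t).
g'(t) = 0.68·330·t^-0.32. Setting 0.68·330·t^-0.32 = 330·t^0.68/(31.8+t) gives 0.68(31.8+t) = t, so 0.32·t = 0.68×31.8.
t* = 0.68×31.8/0.32 = 67.58 min.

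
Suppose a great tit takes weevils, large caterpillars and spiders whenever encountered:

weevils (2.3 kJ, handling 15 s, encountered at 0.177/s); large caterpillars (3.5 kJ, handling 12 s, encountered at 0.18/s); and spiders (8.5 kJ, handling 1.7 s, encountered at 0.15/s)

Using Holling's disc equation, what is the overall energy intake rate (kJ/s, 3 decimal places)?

Energy encountered per unit search time: 0.177×2.3 + 0.18×3.5 + 0.15×8.5 = 2.312 kJ/s.
Handling time per unit search time: 0.177×15 + 0.18×12 + 0.15×1.7 = 5.07.
Rate = 2.312/(1 + 5.07) = 0.3809 kJ/s.

0.381 kJ/s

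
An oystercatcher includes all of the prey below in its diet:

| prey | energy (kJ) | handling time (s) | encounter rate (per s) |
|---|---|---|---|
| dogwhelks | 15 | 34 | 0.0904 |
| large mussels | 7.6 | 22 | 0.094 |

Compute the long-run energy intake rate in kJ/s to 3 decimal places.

0.337 kJ/s

Energy encountered per unit search time: 0.0904×15 + 0.094×7.6 = 2.07 kJ/s.
Handling time per unit search time: 0.0904×34 + 0.094×22 = 5.142.
Rate = 2.07/(1 + 5.142) = 0.3371 kJ/s.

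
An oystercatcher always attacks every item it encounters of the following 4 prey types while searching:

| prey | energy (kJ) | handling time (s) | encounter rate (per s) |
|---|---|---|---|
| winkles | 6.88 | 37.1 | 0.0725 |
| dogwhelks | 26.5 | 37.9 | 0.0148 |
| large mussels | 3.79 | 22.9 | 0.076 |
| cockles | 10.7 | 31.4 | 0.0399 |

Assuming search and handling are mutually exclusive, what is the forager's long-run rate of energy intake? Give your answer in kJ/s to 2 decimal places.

0.22 kJ/s

R = Σλ_iE_i / (1 + Σλ_ih_i)
Numerator: 0.0725×6.88 + 0.0148×26.5 + 0.076×3.79 + 0.0399×10.7 = 1.606
Denominator: 1 + 0.0725×37.1 + 0.0148×37.9 + 0.076×22.9 + 0.0399×31.4 = 7.244
R = 1.606/7.244 = 0.2217 kJ/s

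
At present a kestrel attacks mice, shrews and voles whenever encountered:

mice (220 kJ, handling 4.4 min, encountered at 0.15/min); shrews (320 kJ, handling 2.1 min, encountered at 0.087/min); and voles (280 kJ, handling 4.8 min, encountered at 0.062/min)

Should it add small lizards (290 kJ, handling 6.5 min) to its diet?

Intake rate on the current diet: R = (0.15×220 + 0.087×320 + 0.062×280) / (1 + 0.15×4.4 + 0.087×2.1 + 0.062×4.8) = 78.2/2.14 = 36.54 kJ/min.
small lizards: E/h = 290/6.5 = 44.62 kJ/min.
44.62 > 36.54, so adding small lizards raises the average — include it.

Yes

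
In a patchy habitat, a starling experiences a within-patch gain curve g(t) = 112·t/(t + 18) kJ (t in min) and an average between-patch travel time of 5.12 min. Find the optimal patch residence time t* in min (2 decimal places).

9.60 min

Optimal t* satisfies g'(t*) = g(t*)/(T + t*).
g'(t) = 112·18/(t + 18)². Setting 112·18/(t+18)² = 112t/[(t+18)(5.12+t)] gives 18(5.12+t) = t(t+18), so t² = 18×5.12 = 92.16.
t* = √92.16 = 9.6 min.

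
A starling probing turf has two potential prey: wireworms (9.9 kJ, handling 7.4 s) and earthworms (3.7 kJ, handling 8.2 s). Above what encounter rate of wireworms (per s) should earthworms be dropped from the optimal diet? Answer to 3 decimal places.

At the threshold, the rate on wireworms alone equals the profitability of earthworms: λ·9.9/(1 + λ·7.4) = 3.7/8.2 = 0.4512.
Rearranging, λ(9.9 − 0.4512×7.4) = 0.4512, so λ = 0.4512/6.561 = 0.06877 per s.

0.069 per s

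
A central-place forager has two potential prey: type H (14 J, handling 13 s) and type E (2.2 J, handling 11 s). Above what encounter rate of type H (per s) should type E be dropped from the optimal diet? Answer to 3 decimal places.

The zero-one rule: include type E iff E₂/h₂ > λE₁/(1+λh₁). Equality gives the switch point.
λE₁h₂ = E₂ + λE₂h₁ ⇒ λ = E₂/(E₁h₂ − E₂h₁) = 2.2/(154 − 28.6) = 0.01754 per s.

0.018 per s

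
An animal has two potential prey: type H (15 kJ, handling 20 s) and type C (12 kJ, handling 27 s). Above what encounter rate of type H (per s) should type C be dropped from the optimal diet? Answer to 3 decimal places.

0.073 per s

The zero-one rule: include type C iff E₂/h₂ > λE₁/(1+λh₁). Equality gives the switch point.
λE₁h₂ = E₂ + λE₂h₁ ⇒ λ = E₂/(E₁h₂ − E₂h₁) = 12/(405 − 240) = 0.07273 per s.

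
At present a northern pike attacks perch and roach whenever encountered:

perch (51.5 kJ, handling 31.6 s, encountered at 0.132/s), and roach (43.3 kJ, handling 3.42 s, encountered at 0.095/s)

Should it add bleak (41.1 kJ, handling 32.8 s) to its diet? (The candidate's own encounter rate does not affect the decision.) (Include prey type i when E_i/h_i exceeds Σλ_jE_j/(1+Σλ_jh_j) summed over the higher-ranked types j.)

No

On perch and roach alone, R = ΣλE/(1+Σλh) = 10.91/5.496 = 1.985 kJ/s.
bleak: E/h = 41.1/32.8 = 1.253 kJ/s.
1.253 < 1.985, so adding bleak would lower the average — exclude it.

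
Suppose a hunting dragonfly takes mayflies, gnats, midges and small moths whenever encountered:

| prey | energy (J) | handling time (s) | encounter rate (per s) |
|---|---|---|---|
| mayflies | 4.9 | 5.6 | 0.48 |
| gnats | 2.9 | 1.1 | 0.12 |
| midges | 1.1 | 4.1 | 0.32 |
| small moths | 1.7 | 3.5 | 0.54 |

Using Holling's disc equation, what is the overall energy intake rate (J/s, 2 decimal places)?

Energy encountered per unit search time: 0.48×4.9 + 0.12×2.9 + 0.32×1.1 + 0.54×1.7 = 3.97 J/s.
Handling time per unit search time: 0.48×5.6 + 0.12×1.1 + 0.32×4.1 + 0.54×3.5 = 6.022.
Rate = 3.97/(1 + 6.022) = 0.5654 J/s.

0.57 J/s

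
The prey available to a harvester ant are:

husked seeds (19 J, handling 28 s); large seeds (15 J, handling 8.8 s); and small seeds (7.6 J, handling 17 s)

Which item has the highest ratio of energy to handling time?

In descending order of E/h:
large seeds: 15/8.8 = 1.7 J/s
husked seeds: 19/28 = 0.679 J/s
small seeds: 7.6/17 = 0.447 J/s

large seeds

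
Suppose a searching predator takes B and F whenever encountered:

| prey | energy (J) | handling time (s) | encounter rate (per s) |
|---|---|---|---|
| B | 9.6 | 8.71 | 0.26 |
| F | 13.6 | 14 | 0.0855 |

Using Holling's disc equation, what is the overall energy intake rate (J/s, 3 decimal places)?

0.820 J/s

Energy encountered per unit search time: 0.26×9.6 + 0.0855×13.6 = 3.659 J/s.
Handling time per unit search time: 0.26×8.71 + 0.0855×14 = 3.462.
Rate = 3.659/(1 + 3.462) = 0.8201 J/s.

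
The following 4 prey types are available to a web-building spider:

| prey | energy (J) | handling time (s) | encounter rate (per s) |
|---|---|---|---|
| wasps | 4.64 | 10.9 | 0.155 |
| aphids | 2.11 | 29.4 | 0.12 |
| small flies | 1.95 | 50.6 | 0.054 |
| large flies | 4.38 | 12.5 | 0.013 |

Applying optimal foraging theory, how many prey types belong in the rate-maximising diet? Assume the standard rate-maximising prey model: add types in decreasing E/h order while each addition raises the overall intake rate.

2

Rank by E/h (J/s): wasps 0.426, large flies 0.35, aphids 0.0718, small flies 0.0385. Include each in turn until the next type's E/h falls below the running intake rate.
Rate on top 1: 0.2674. large flies: 0.35 > 0.2674 → include.
Rate on top 2: 0.2721. aphids: 0.0718 < 0.2721 → exclude; stop.
Optimal diet: wasps, large flies — 2 of 4 types.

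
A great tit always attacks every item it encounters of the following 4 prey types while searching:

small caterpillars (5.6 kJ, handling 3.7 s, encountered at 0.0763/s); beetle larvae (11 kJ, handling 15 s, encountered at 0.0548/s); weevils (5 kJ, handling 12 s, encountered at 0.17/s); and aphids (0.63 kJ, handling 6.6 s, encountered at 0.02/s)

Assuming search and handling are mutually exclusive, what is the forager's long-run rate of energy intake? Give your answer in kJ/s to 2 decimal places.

R = (0.0763×5.6 + 0.0548×11 + 0.17×5 + 0.02×0.63) / (1 + 0.0763×3.7 + 0.0548×15 + 0.17×12 + 0.02×6.6) = 1.893/4.276 = 0.4426 kJ/s.

0.44 kJ/s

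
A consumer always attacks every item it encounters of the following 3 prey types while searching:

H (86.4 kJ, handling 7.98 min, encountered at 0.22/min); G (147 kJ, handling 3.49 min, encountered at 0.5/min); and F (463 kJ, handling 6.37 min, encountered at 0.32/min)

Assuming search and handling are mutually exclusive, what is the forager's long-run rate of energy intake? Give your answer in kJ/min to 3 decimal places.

36.805 kJ/min

R = (0.22×86.4 + 0.5×147 + 0.32×463) / (1 + 0.22×7.98 + 0.5×3.49 + 0.32×6.37) = 240.7/6.539 = 36.81 kJ/min.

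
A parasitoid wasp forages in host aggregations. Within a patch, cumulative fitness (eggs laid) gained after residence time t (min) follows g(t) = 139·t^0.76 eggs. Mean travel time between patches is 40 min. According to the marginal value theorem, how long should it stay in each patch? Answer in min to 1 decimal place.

Optimal t* satisfies g'(t*) = g(t*)/(T + t*).
g'(t) = 0.76·139·t^-0.24. Setting 0.76·139·t^-0.24 = 139·t^0.76/(40+t) gives 0.76(40+t) = t, so 0.24·t = 0.76×40.
t* = 0.76×40/0.24 = 126.7 min.

126.7 min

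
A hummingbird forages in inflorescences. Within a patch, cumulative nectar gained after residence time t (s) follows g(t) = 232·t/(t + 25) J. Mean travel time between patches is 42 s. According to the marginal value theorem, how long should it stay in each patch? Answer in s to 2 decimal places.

Optimal t* satisfies g'(t*) = g(t*)/(T + t*).
g'(t) = 232·25/(t + 25)². Setting 232·25/(t+25)² = 232t/[(t+25)(42+t)] gives 25(42+t) = t(t+25), so t² = 25×42 = 1050.
t* = √1050 = 32.4 s.

32.40 s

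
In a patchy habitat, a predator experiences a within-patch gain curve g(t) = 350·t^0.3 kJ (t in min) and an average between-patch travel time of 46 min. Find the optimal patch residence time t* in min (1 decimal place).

By the marginal value theorem, leave when the instantaneous gain rate g'(t) equals the habitat-wide average g(t)/(T + t).
g'(t) = 0.3·350·t^-0.7. Setting 0.3·350·t^-0.7 = 350·t^0.3/(46+t) gives 0.3(46+t) = t, so 0.70·t = 0.3×46.
t* = 0.3×46/0.70 = 19.71 min.

19.7 min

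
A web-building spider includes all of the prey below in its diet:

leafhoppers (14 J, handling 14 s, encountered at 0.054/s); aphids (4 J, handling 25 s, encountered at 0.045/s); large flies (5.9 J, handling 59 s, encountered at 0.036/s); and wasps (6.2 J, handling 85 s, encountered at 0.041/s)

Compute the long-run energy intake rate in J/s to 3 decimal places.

0.165 J/s

Energy encountered per unit search time: 0.054×14 + 0.045×4 + 0.036×5.9 + 0.041×6.2 = 1.403 J/s.
Handling time per unit search time: 0.054×14 + 0.045×25 + 0.036×59 + 0.041×85 = 7.49.
Rate = 1.403/(1 + 7.49) = 0.1652 J/s.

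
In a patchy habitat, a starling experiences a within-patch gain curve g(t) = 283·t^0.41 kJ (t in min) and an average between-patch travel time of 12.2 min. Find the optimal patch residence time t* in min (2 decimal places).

8.48 min

Optimal t* satisfies g'(t*) = g(t*)/(T + t*).
g'(t) = 0.41·283·t^-0.59. Setting 0.41·283·t^-0.59 = 283·t^0.41/(12.2+t) gives 0.41(12.2+t) = t, so 0.59·t = 0.41×12.2.
t* = 0.41×12.2/0.59 = 8.478 min.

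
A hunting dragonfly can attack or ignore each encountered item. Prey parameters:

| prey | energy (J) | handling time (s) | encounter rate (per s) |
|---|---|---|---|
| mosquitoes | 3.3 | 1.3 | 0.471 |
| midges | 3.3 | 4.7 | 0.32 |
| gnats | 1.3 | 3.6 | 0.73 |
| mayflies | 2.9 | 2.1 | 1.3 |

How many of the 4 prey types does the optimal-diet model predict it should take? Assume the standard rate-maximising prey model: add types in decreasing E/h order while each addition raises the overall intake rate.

Profitabilities (E/h, J/s): mosquitoes 2.54, mayflies 1.38, midges 0.702, gnats 0.361. Add prey in this order while the next type's profitability exceeds the intake rate on those already taken.
Rate on top 1: 0.964. mayflies: 1.38 > 0.964 → include.
Rate on top 2: 1.226. midges: 0.702 < 1.226 → exclude; stop.
Optimal diet: mosquitoes, mayflies — 2 of 4 types.

2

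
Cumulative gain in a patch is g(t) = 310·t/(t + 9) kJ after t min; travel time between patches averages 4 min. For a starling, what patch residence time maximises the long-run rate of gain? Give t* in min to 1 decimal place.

6.0 min

Maximise g(t)/(T+t): set derivative to zero → g'(t)(T+t) = g(t).
g'(t) = 310·9/(t + 9)². Setting 310·9/(t+9)² = 310t/[(t+9)(4+t)] gives 9(4+t) = t(t+9), so t² = 9×4 = 36.
t* = √36 = 6 min.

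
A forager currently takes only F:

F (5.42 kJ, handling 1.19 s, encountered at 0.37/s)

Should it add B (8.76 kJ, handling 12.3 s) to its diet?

Current rate: (0.37×5.42)/(1 + 0.37×1.19) = 1.392 kJ/s.
Profitability of B: 8.76/12.3 = 0.7122 kJ/s.
Since 0.7122 < R, time spent handling B is better spent searching.

No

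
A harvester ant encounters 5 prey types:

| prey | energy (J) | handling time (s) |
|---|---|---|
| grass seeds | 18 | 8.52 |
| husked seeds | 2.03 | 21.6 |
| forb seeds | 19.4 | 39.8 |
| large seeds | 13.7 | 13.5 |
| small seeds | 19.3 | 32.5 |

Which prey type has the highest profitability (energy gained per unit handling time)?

grass seeds

Profitability E/h (J/s): grass seeds = 18/8.52 = 2.11, husked seeds = 2.03/21.6 = 0.094, forb seeds = 19.4/39.8 = 0.487, large seeds = 13.7/13.5 = 1.01, small seeds = 19.3/32.5 = 0.594.
Ranked: grass seeds > large seeds > small seeds > forb seeds > husked seeds.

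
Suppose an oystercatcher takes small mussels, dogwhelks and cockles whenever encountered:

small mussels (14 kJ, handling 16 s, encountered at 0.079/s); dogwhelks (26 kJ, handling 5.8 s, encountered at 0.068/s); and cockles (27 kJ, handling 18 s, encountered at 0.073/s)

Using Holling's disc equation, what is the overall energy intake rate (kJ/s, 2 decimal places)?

1.22 kJ/s

R = (0.079×14 + 0.068×26 + 0.073×27) / (1 + 0.079×16 + 0.068×5.8 + 0.073×18) = 4.845/3.972 = 1.22 kJ/s.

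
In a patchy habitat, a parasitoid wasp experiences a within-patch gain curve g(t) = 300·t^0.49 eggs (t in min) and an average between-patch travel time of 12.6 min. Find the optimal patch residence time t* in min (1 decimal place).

12.1 min

Maximise g(t)/(T+t): set derivative to zero → g'(t)(T+t) = g(t).
g'(t) = 0.49·300·t^-0.51. Setting 0.49·300·t^-0.51 = 300·t^0.49/(12.6+t) gives 0.49(12.6+t) = t, so 0.51·t = 0.49×12.6.
t* = 0.49×12.6/0.51 = 12.11 min.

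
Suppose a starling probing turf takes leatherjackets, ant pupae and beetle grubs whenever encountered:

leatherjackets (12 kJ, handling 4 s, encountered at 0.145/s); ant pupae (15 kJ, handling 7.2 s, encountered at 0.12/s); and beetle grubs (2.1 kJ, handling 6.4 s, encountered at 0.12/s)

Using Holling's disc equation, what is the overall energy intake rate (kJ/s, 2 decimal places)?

Energy encountered per unit search time: 0.145×12 + 0.12×15 + 0.12×2.1 = 3.792 kJ/s.
Handling time per unit search time: 0.145×4 + 0.12×7.2 + 0.12×6.4 = 2.212.
Rate = 3.792/(1 + 2.212) = 1.181 kJ/s.

1.18 kJ/s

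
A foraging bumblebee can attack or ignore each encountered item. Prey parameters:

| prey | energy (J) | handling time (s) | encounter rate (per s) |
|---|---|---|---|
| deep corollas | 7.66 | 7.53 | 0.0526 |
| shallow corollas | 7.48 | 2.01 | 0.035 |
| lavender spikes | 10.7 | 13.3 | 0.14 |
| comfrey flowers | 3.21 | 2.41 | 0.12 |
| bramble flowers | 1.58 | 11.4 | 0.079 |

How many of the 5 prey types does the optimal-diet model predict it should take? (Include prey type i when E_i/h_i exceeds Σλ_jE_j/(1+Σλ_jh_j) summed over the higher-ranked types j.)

4

Rank by E/h (J/s): shallow corollas 3.72, comfrey flowers 1.33, deep corollas 1.02, lavender spikes 0.805, bramble flowers 0.139. Include each in turn until the next type's E/h falls below the running intake rate.
Rate on top 1: 0.2446. comfrey flowers: 1.33 > 0.2446 → include.
Rate on top 2: 0.4759. deep corollas: 1.02 > 0.4759 → include.
Rate on top 3: 0.598. lavender spikes: 0.805 > 0.598 → include.
Rate on top 4: 0.7043. bramble flowers: 0.139 < 0.7043 → exclude; stop.
Optimal diet: shallow corollas, comfrey flowers, deep corollas, lavender spikes — 4 of 5 types.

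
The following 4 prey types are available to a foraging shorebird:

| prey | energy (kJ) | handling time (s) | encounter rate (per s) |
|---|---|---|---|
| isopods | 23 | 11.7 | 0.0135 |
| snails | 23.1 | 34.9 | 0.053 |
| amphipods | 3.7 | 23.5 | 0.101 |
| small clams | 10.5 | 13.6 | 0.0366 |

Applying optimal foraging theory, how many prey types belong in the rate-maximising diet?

Rank by E/h (kJ/s): isopods 1.97, small clams 0.772, snails 0.662, amphipods 0.157. Include each in turn until the next type's E/h falls below the running intake rate.
Rate on top 1: 0.2681. small clams: 0.772 > 0.2681 → include.
Rate on top 2: 0.4196. snails: 0.662 > 0.4196 → include.
Rate on top 3: 0.5475. amphipods: 0.157 < 0.5475 → exclude; stop.
Optimal diet: isopods, small clams, snails — 3 of 4 types.

3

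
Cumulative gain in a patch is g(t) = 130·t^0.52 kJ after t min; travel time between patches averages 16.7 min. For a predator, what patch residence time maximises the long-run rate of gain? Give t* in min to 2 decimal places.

By the marginal value theorem, leave when the instantaneous gain rate g'(t) equals the habitat-wide average g(t)/(T + t).
g'(t) = 0.52·130·t^-0.48. Setting 0.52·130·t^-0.48 = 130·t^0.52/(16.7+t) gives 0.52(16.7+t) = t, so 0.48·t = 0.52×16.7.
t* = 0.52×16.7/0.48 = 18.09 min.

18.09 min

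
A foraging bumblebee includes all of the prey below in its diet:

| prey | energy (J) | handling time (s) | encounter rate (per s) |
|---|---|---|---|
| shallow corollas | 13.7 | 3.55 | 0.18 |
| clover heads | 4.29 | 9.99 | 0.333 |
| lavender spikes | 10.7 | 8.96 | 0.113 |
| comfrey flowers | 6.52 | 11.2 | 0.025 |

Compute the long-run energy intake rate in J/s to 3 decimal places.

R = Σλ_iE_i / (1 + Σλ_ih_i)
Numerator: 0.18×13.7 + 0.333×4.29 + 0.113×10.7 + 0.025×6.52 = 5.267
Denominator: 1 + 0.18×3.55 + 0.333×9.99 + 0.113×8.96 + 0.025×11.2 = 6.258
R = 5.267/6.258 = 0.8416 J/s

0.842 J/s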